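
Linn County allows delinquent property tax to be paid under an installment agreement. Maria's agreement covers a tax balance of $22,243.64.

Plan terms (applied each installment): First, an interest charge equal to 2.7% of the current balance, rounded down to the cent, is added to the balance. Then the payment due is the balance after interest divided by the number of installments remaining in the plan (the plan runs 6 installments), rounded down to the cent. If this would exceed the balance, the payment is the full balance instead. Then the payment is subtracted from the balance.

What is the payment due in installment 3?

Installment 1: opening $22,243.64; interest $600.57 → $22,844.21; payment $3,807.36; balance $19,036.85
Installment 2: opening $19,036.85; interest $513.99 → $19,550.84; payment $3,910.16; balance $15,640.68
Installment 3: opening $15,640.68; interest $422.29 → $16,062.97; payment $4,015.74; balance $12,047.23

$4,015.74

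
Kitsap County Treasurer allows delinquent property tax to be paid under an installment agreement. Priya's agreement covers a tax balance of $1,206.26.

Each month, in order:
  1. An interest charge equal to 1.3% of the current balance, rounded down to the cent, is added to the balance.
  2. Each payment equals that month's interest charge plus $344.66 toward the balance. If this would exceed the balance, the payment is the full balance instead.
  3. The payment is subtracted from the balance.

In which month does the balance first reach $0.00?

Month 1: opening $1,206.26; interest $15.68 → $1,221.94; payment $360.34; balance $861.60
Month 2: opening $861.60; interest $11.20 → $872.80; payment $355.86; balance $516.94
Month 3: opening $516.94; interest $6.72 → $523.66; payment $351.38; balance $172.28
Month 4: opening $172.28; interest $2.23 → $174.51; payment $174.51; balance $0.00
Balance reaches $0.00 in month 4.

4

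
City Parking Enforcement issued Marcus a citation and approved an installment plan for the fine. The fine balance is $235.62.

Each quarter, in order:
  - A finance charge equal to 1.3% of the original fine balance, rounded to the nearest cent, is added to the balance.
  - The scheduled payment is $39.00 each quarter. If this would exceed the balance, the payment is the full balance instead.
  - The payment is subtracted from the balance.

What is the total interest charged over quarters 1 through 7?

$21.42

Quarter 1: opening $235.62; interest $3.06 → $238.68; payment $39.00; balance $199.68
Quarter 2: opening $199.68; interest $3.06 → $202.74; payment $39.00; balance $163.74
Quarter 3: opening $163.74; interest $3.06 → $166.80; payment $39.00; balance $127.80
Quarter 4: opening $127.80; interest $3.06 → $130.86; payment $39.00; balance $91.86
Quarter 5: opening $91.86; interest $3.06 → $94.92; payment $39.00; balance $55.92
Quarter 6: opening $55.92; interest $3.06 → $58.98; payment $39.00; balance $19.98
Quarter 7: opening $19.98; interest $3.06 → $23.04; payment $23.04; balance $0.00
Total interest: $3.06 + $3.06 + $3.06 + $3.06 + $3.06 + $3.06 + $3.06 = $21.42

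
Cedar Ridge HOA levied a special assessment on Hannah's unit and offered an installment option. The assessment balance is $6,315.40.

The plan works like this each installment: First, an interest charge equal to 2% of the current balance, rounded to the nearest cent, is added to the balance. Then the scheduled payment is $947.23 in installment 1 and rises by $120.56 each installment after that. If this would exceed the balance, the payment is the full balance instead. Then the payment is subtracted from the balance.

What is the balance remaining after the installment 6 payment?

$0.00

# | Opening | Interest | Payment | End bal
1 | $6,315.40 | $126.31 | $947.23 | $5,494.48
2 | $5,494.48 | $109.89 | $1,067.79 | $4,536.58
3 | $4,536.58 | $90.73 | $1,188.35 | $3,438.96
4 | $3,438.96 | $68.78 | $1,308.91 | $2,198.83
5 | $2,198.83 | $43.98 | $1,429.47 | $813.34
6 | $813.34 | $16.27 | $829.61 | $0.00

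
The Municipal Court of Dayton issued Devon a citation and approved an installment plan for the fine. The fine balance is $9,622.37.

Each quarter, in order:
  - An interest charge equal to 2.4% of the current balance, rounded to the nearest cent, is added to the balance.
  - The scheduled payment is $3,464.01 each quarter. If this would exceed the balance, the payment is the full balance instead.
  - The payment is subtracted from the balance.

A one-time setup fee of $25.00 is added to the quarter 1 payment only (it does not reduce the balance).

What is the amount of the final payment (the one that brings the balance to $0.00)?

$3,152.52

Quarter 1: $9,622.37 +$230.94 interest = $9,853.31; pay $3,464.01 (+ $25.00 fee) → $6,389.30
Quarter 2: $6,389.30 +$153.34 interest = $6,542.64; pay $3,464.01 → $3,078.63
Quarter 3: $3,078.63 +$73.89 interest = $3,152.52; pay $3,152.52 → $0.00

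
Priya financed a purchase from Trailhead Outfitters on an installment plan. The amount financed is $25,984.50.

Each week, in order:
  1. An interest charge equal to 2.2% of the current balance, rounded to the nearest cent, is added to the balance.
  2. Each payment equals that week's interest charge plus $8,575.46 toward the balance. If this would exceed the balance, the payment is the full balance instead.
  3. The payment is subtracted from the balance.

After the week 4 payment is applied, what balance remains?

Week 1: $25,984.50 +$571.66 interest = $26,556.16; pay $9,147.12 → $17,409.04
Week 2: $17,409.04 +$383.00 interest = $17,792.04; pay $8,958.46 → $8,833.58
Week 3: $8,833.58 +$194.34 interest = $9,027.92; pay $8,769.80 → $258.12
Week 4: $258.12 +$5.68 interest = $263.80; pay $263.80 → $0.00

$0.00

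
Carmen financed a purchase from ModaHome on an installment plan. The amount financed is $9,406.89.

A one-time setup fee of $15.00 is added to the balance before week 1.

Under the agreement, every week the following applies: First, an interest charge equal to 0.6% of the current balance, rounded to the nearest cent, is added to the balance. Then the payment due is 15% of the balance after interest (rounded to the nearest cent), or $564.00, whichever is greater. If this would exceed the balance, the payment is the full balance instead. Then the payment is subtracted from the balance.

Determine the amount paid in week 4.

$888.95

# | Opening | Interest | Payment | End bal
1 | $9,421.89 | $56.53 | $1,421.76 | $8,056.66
2 | $8,056.66 | $48.34 | $1,215.75 | $6,889.25
3 | $6,889.25 | $41.34 | $1,039.59 | $5,891.00
4 | $5,891.00 | $35.35 | $888.95 | $5,037.40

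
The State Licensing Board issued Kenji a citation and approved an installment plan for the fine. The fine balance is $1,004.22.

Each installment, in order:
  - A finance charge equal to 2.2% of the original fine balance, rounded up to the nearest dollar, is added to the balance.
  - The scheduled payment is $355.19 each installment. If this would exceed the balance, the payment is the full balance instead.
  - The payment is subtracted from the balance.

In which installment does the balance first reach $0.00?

4

Installment 1: $1,004.22 +$23.00 interest = $1,027.22; pay $355.19 → $672.03
Installment 2: $672.03 +$23.00 interest = $695.03; pay $355.19 → $339.84
Installment 3: $339.84 +$23.00 interest = $362.84; pay $355.19 → $7.65
Installment 4: $7.65 +$23.00 interest = $30.65; pay $30.65 → $0.00
Balance reaches $0.00 in installment 4.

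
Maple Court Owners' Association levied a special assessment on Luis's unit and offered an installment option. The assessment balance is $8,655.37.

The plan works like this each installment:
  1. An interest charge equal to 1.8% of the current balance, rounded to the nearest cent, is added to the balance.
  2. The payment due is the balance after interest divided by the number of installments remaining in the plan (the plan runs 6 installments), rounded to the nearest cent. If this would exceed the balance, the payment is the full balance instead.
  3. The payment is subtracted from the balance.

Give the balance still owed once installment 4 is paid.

$3,098.53

# | Opening | Interest | Payment | End bal
1 | $8,655.37 | $155.80 | $1,468.53 | $7,342.64
2 | $7,342.64 | $132.17 | $1,494.96 | $5,979.85
3 | $5,979.85 | $107.64 | $1,521.87 | $4,565.62
4 | $4,565.62 | $82.18 | $1,549.27 | $3,098.53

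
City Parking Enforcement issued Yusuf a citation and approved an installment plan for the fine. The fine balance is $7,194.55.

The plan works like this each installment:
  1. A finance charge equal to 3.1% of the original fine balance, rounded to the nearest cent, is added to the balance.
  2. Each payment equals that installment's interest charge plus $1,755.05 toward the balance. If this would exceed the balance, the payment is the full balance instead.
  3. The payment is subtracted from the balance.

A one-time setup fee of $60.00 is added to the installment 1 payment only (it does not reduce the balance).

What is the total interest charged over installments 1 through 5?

$1,115.15

Installment 1: opening $7,194.55; interest $223.03 → $7,417.58; payment $1,978.08 (+ $60.00 fee); balance $5,439.50
Installment 2: opening $5,439.50; interest $223.03 → $5,662.53; payment $1,978.08; balance $3,684.45
Installment 3: opening $3,684.45; interest $223.03 → $3,907.48; payment $1,978.08; balance $1,929.40
Installment 4: opening $1,929.40; interest $223.03 → $2,152.43; payment $1,978.08; balance $174.35
Installment 5: opening $174.35; interest $223.03 → $397.38; payment $397.38; balance $0.00
Total interest: $223.03 + $223.03 + $223.03 + $223.03 + $223.03 = $1,115.15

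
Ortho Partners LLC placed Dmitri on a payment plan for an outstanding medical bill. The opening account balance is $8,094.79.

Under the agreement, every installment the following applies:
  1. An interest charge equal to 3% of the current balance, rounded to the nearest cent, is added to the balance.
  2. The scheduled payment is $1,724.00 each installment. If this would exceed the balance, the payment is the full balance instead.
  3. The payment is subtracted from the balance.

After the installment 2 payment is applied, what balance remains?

$5,088.04

# | Opening | Interest | Payment | End bal
1 | $8,094.79 | $242.84 | $1,724.00 | $6,613.63
2 | $6,613.63 | $198.41 | $1,724.00 | $5,088.04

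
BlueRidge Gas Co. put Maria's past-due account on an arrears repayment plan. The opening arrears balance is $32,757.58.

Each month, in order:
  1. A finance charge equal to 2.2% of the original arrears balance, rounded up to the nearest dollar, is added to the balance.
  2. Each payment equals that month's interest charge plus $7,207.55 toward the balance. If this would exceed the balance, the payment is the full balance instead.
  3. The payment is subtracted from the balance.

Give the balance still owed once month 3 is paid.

Month 1: $32,757.58 +$721.00 interest = $33,478.58; pay $7,928.55 → $25,550.03
Month 2: $25,550.03 +$721.00 interest = $26,271.03; pay $7,928.55 → $18,342.48
Month 3: $18,342.48 +$721.00 interest = $19,063.48; pay $7,928.55 → $11,134.93

$11,134.93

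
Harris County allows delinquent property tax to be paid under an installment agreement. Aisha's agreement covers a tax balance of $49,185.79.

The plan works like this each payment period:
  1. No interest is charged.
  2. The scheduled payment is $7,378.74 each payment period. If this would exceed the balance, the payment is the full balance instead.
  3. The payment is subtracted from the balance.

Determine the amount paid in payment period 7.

$4,913.35

Payment period 1: opening $49,185.79; payment $7,378.74; balance $41,807.05
Payment period 2: opening $41,807.05; payment $7,378.74; balance $34,428.31
Payment period 3: opening $34,428.31; payment $7,378.74; balance $27,049.57
Payment period 4: opening $27,049.57; payment $7,378.74; balance $19,670.83
Payment period 5: opening $19,670.83; payment $7,378.74; balance $12,292.09
Payment period 6: opening $12,292.09; payment $7,378.74; balance $4,913.35
Payment period 7: opening $4,913.35; payment $4,913.35; balance $0.00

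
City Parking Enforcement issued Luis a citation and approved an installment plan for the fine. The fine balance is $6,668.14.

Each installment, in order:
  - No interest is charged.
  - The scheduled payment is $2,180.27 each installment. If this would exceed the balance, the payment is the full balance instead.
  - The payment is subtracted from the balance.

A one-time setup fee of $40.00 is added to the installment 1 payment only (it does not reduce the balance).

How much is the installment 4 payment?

Installment 1: opening $6,668.14; payment $2,180.27 (+ $40.00 fee); balance $4,487.87
Installment 2: opening $4,487.87; payment $2,180.27; balance $2,307.60
Installment 3: opening $2,307.60; payment $2,180.27; balance $127.33
Installment 4: opening $127.33; payment $127.33; balance $0.00

$127.33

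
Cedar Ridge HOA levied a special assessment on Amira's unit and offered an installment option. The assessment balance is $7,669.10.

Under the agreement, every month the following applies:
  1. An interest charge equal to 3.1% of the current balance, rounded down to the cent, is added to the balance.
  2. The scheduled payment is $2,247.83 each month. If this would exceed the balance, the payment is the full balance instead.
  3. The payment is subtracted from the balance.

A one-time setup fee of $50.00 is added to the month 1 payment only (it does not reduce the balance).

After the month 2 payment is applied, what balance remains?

$3,586.60

Month 1: $7,669.10 +$237.74 interest = $7,906.84; pay $2,247.83 (+ $50.00 fee) → $5,659.01
Month 2: $5,659.01 +$175.42 interest = $5,834.43; pay $2,247.83 → $3,586.60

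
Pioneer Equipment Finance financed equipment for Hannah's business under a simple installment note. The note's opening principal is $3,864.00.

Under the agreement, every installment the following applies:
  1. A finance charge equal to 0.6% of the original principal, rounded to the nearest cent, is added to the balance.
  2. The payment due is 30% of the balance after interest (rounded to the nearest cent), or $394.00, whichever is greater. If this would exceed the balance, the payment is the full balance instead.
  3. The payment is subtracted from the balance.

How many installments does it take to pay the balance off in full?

# | Opening | Interest | Payment | End bal
1 | $3,864.00 | $23.18 | $1,166.15 | $2,721.03
2 | $2,721.03 | $23.18 | $823.26 | $1,920.95
3 | $1,920.95 | $23.18 | $583.24 | $1,360.89
4 | $1,360.89 | $23.18 | $415.22 | $968.85
5 | $968.85 | $23.18 | $394.00 | $598.03
6 | $598.03 | $23.18 | $394.00 | $227.21
7 | $227.21 | $23.18 | $250.39 | $0.00
Balance reaches $0.00 in installment 7.

7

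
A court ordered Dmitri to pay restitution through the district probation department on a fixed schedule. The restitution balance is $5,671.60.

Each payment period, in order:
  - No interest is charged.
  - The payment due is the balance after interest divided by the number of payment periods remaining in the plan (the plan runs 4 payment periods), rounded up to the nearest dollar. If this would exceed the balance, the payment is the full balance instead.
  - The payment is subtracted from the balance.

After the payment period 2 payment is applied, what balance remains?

$2,835.60

Payment period 1: $5,671.60 − $1,418.00 → $4,253.60
Payment period 2: $4,253.60 − $1,418.00 → $2,835.60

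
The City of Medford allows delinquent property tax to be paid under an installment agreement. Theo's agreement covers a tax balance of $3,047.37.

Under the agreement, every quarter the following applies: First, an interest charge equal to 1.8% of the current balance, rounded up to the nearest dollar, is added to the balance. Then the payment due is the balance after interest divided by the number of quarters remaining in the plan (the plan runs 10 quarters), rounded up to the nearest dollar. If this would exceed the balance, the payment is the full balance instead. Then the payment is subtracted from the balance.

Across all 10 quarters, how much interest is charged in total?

$323.00

Quarter 1: opening $3,047.37; interest $55.00 → $3,102.37; payment $311.00; balance $2,791.37
Quarter 2: opening $2,791.37; interest $51.00 → $2,842.37; payment $316.00; balance $2,526.37
Quarter 3: opening $2,526.37; interest $46.00 → $2,572.37; payment $322.00; balance $2,250.37
Quarter 4: opening $2,250.37; interest $41.00 → $2,291.37; payment $328.00; balance $1,963.37
Quarter 5: opening $1,963.37; interest $36.00 → $1,999.37; payment $334.00; balance $1,665.37
Quarter 6: opening $1,665.37; interest $30.00 → $1,695.37; payment $340.00; balance $1,355.37
Quarter 7: opening $1,355.37; interest $25.00 → $1,380.37; payment $346.00; balance $1,034.37
Quarter 8: opening $1,034.37; interest $19.00 → $1,053.37; payment $352.00; balance $701.37
Quarter 9: opening $701.37; interest $13.00 → $714.37; payment $358.00; balance $356.37
Quarter 10: opening $356.37; interest $7.00 → $363.37; payment $363.37; balance $0.00
Total interest: $55.00 + $51.00 + $46.00 + $41.00 + $36.00 + $30.00 + $25.00 + $19.00 + $13.00 + $7.00 = $323.00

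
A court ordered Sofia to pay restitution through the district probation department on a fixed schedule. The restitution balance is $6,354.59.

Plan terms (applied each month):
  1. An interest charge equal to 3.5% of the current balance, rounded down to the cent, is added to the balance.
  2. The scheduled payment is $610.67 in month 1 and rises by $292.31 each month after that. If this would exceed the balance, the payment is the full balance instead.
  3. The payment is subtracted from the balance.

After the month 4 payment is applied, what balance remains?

$2,922.94

# | Opening | Interest | Payment | End bal
1 | $6,354.59 | $222.41 | $610.67 | $5,966.33
2 | $5,966.33 | $208.82 | $902.98 | $5,272.17
3 | $5,272.17 | $184.52 | $1,195.29 | $4,261.40
4 | $4,261.40 | $149.14 | $1,487.60 | $2,922.94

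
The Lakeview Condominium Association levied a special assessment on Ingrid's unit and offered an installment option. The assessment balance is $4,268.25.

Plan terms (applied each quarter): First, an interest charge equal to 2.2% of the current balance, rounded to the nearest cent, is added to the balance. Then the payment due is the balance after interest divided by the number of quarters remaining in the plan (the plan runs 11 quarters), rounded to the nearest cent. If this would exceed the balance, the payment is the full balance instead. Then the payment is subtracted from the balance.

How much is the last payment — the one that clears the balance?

$492.97

# | Opening | Interest | Payment | End bal
1 | $4,268.25 | $93.90 | $396.56 | $3,965.59
2 | $3,965.59 | $87.24 | $405.28 | $3,647.55
3 | $3,647.55 | $80.25 | $414.20 | $3,313.60
4 | $3,313.60 | $72.90 | $423.31 | $2,963.19
5 | $2,963.19 | $65.19 | $432.63 | $2,595.75
6 | $2,595.75 | $57.11 | $442.14 | $2,210.72
7 | $2,210.72 | $48.64 | $451.87 | $1,807.49
8 | $1,807.49 | $39.76 | $461.81 | $1,385.44
9 | $1,385.44 | $30.48 | $471.97 | $943.95
10 | $943.95 | $20.77 | $482.36 | $482.36
11 | $482.36 | $10.61 | $492.97 | $0.00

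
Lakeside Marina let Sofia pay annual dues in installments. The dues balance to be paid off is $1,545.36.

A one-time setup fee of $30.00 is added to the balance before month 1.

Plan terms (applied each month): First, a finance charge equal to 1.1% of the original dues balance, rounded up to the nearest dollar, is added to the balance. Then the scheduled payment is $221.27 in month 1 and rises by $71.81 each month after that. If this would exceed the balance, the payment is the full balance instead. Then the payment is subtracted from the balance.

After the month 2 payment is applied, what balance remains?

Month 1: opening $1,575.36; interest $17.00 → $1,592.36; payment $221.27; balance $1,371.09
Month 2: opening $1,371.09; interest $17.00 → $1,388.09; payment $293.08; balance $1,095.01

$1,095.01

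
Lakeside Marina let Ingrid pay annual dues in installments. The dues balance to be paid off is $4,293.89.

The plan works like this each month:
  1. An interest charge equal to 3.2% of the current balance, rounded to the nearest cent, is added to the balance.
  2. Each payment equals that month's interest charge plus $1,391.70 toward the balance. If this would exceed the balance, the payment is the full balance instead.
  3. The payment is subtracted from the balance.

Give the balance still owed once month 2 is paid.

Month 1: opening $4,293.89; interest $137.40 → $4,431.29; payment $1,529.10; balance $2,902.19
Month 2: opening $2,902.19; interest $92.87 → $2,995.06; payment $1,484.57; balance $1,510.49

$1,510.49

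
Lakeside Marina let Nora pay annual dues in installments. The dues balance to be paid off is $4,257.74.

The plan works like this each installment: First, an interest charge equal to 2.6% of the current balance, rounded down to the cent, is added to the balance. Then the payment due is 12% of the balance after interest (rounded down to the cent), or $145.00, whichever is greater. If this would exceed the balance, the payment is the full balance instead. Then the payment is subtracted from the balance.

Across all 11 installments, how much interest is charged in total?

$769.29

Installment 1: opening $4,257.74; interest $110.70 → $4,368.44; payment $524.21; balance $3,844.23
Installment 2: opening $3,844.23; interest $99.94 → $3,944.17; payment $473.30; balance $3,470.87
Installment 3: opening $3,470.87; interest $90.24 → $3,561.11; payment $427.33; balance $3,133.78
Installment 4: opening $3,133.78; interest $81.47 → $3,215.25; payment $385.83; balance $2,829.42
Installment 5: opening $2,829.42; interest $73.56 → $2,902.98; payment $348.35; balance $2,554.63
Installment 6: opening $2,554.63; interest $66.42 → $2,621.05; payment $314.52; balance $2,306.53
Installment 7: opening $2,306.53; interest $59.96 → $2,366.49; payment $283.97; balance $2,082.52
Installment 8: opening $2,082.52; interest $54.14 → $2,136.66; payment $256.39; balance $1,880.27
Installment 9: opening $1,880.27; interest $48.88 → $1,929.15; payment $231.49; balance $1,697.66
Installment 10: opening $1,697.66; interest $44.13 → $1,741.79; payment $209.01; balance $1,532.78
Installment 11: opening $1,532.78; interest $39.85 → $1,572.63; payment $188.71; balance $1,383.92
Total interest: $110.70 + $99.94 + $90.24 + $81.47 + $73.56 + $66.42 + $59.96 + $54.14 + $48.88 + $44.13 + $39.85 = $769.29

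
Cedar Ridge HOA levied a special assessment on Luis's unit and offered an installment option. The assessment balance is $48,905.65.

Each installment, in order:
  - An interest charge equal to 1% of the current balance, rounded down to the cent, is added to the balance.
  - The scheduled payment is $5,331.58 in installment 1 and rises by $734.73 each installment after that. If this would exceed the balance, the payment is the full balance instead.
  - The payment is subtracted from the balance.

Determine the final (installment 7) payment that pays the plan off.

$8,024.79

Installment 1: opening $48,905.65; interest $489.05 → $49,394.70; payment $5,331.58; balance $44,063.12
Installment 2: opening $44,063.12; interest $440.63 → $44,503.75; payment $6,066.31; balance $38,437.44
Installment 3: opening $38,437.44; interest $384.37 → $38,821.81; payment $6,801.04; balance $32,020.77
Installment 4: opening $32,020.77; interest $320.20 → $32,340.97; payment $7,535.77; balance $24,805.20
Installment 5: opening $24,805.20; interest $248.05 → $25,053.25; payment $8,270.50; balance $16,782.75
Installment 6: opening $16,782.75; interest $167.82 → $16,950.57; payment $9,005.23; balance $7,945.34
Installment 7: opening $7,945.34; interest $79.45 → $8,024.79; payment $8,024.79; balance $0.00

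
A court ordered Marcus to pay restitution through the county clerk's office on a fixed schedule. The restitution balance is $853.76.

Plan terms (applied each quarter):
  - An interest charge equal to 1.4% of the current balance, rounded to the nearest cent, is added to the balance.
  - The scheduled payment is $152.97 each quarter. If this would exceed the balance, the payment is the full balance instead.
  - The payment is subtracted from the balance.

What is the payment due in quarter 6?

Quarter 1: opening $853.76; interest $11.95 → $865.71; payment $152.97; balance $712.74
Quarter 2: opening $712.74; interest $9.98 → $722.72; payment $152.97; balance $569.75
Quarter 3: opening $569.75; interest $7.98 → $577.73; payment $152.97; balance $424.76
Quarter 4: opening $424.76; interest $5.95 → $430.71; payment $152.97; balance $277.74
Quarter 5: opening $277.74; interest $3.89 → $281.63; payment $152.97; balance $128.66
Quarter 6: opening $128.66; interest $1.80 → $130.46; payment $130.46; balance $0.00

$130.46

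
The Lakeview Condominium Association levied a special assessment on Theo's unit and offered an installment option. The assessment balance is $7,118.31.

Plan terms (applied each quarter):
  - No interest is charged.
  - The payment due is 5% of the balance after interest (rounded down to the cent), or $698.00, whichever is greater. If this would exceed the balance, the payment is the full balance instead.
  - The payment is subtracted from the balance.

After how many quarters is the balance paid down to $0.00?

11

# | Opening | Payment | End bal
1 | $7,118.31 | $698.00 | $6,420.31
2 | $6,420.31 | $698.00 | $5,722.31
3 | $5,722.31 | $698.00 | $5,024.31
4 | $5,024.31 | $698.00 | $4,326.31
5 | $4,326.31 | $698.00 | $3,628.31
6 | $3,628.31 | $698.00 | $2,930.31
7 | $2,930.31 | $698.00 | $2,232.31
8 | $2,232.31 | $698.00 | $1,534.31
9 | $1,534.31 | $698.00 | $836.31
10 | $836.31 | $698.00 | $138.31
11 | $138.31 | $138.31 | $0.00
Balance reaches $0.00 in quarter 11.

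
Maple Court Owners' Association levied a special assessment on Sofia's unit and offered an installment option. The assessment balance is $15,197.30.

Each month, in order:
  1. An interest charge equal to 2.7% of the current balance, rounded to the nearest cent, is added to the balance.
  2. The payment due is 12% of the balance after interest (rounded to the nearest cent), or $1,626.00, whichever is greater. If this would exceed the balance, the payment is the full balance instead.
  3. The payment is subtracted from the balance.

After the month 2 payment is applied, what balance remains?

Month 1: $15,197.30 +$410.33 interest = $15,607.63; pay $1,872.92 → $13,734.71
Month 2: $13,734.71 +$370.84 interest = $14,105.55; pay $1,692.67 → $12,412.88

$12,412.88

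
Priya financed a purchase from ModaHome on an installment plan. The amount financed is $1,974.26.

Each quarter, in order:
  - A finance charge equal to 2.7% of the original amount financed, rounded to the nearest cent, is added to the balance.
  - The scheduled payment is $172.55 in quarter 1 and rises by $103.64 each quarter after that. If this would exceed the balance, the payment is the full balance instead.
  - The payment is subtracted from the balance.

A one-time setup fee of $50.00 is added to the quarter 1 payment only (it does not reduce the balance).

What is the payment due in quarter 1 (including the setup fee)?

$222.55

Quarter 1: $1,974.26 +$53.31 interest = $2,027.57; pay $172.55 (+ $50.00 fee) → $1,855.02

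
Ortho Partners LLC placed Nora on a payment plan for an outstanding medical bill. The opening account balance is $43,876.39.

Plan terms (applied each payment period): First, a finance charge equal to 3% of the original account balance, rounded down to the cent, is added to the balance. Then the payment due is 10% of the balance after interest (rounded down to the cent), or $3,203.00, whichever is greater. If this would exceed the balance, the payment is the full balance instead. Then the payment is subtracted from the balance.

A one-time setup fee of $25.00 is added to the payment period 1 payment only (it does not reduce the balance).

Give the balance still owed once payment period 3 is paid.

$35,196.33

Payment period 1: $43,876.39 +$1,316.29 interest = $45,192.68; pay $4,519.26 (+ $25.00 fee) → $40,673.42
Payment period 2: $40,673.42 +$1,316.29 interest = $41,989.71; pay $4,198.97 → $37,790.74
Payment period 3: $37,790.74 +$1,316.29 interest = $39,107.03; pay $3,910.70 → $35,196.33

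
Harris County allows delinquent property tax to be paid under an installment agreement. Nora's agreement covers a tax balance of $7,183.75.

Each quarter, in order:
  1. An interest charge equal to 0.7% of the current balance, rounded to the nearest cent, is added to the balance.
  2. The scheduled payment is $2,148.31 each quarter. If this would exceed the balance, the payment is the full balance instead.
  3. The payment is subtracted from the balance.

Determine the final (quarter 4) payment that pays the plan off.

$851.44

Quarter 1: $7,183.75 +$50.29 interest = $7,234.04; pay $2,148.31 → $5,085.73
Quarter 2: $5,085.73 +$35.60 interest = $5,121.33; pay $2,148.31 → $2,973.02
Quarter 3: $2,973.02 +$20.81 interest = $2,993.83; pay $2,148.31 → $845.52
Quarter 4: $845.52 +$5.92 interest = $851.44; pay $851.44 → $0.00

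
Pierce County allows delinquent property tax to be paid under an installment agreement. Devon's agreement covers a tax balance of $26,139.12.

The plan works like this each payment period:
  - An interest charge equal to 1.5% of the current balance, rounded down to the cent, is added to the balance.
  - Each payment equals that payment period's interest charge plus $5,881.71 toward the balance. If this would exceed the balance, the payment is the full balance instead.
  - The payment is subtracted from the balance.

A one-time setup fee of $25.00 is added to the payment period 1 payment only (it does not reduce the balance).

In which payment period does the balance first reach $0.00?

Payment period 1: $26,139.12 +$392.08 interest = $26,531.20; pay $6,273.79 (+ $25.00 fee) → $20,257.41
Payment period 2: $20,257.41 +$303.86 interest = $20,561.27; pay $6,185.57 → $14,375.70
Payment period 3: $14,375.70 +$215.63 interest = $14,591.33; pay $6,097.34 → $8,493.99
Payment period 4: $8,493.99 +$127.40 interest = $8,621.39; pay $6,009.11 → $2,612.28
Payment period 5: $2,612.28 +$39.18 interest = $2,651.46; pay $2,651.46 → $0.00
Balance reaches $0.00 in payment period 5.

5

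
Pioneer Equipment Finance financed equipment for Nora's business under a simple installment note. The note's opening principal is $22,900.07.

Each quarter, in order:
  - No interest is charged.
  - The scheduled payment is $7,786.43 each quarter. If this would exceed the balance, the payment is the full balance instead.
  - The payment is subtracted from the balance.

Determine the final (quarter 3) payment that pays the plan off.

$7,327.21

Quarter 1: opening $22,900.07; payment $7,786.43; balance $15,113.64
Quarter 2: opening $15,113.64; payment $7,786.43; balance $7,327.21
Quarter 3: opening $7,327.21; payment $7,327.21; balance $0.00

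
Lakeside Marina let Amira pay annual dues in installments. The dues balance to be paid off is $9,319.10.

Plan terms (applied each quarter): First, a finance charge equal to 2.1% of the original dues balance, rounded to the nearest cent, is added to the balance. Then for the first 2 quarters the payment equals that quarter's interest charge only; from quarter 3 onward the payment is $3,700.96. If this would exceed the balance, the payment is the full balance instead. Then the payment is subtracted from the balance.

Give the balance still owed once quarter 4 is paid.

Quarter 1: opening $9,319.10; interest $195.70 → $9,514.80; payment $195.70; balance $9,319.10
Quarter 2: opening $9,319.10; interest $195.70 → $9,514.80; payment $195.70; balance $9,319.10
Quarter 3: opening $9,319.10; interest $195.70 → $9,514.80; payment $3,700.96; balance $5,813.84
Quarter 4: opening $5,813.84; interest $195.70 → $6,009.54; payment $3,700.96; balance $2,308.58

$2,308.58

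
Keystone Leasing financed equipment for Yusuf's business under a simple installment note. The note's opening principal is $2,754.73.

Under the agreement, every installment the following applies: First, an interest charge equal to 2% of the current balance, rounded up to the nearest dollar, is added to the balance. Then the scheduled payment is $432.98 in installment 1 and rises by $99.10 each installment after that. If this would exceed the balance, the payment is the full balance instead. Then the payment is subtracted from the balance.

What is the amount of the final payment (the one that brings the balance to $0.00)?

$609.21

Installment 1: $2,754.73 +$56.00 interest = $2,810.73; pay $432.98 → $2,377.75
Installment 2: $2,377.75 +$48.00 interest = $2,425.75; pay $532.08 → $1,893.67
Installment 3: $1,893.67 +$38.00 interest = $1,931.67; pay $631.18 → $1,300.49
Installment 4: $1,300.49 +$27.00 interest = $1,327.49; pay $730.28 → $597.21
Installment 5: $597.21 +$12.00 interest = $609.21; pay $609.21 → $0.00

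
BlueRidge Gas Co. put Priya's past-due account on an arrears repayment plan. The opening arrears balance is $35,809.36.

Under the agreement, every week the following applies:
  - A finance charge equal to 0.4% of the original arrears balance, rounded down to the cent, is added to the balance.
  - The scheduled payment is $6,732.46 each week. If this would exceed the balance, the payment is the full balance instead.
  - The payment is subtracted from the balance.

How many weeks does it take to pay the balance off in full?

# | Opening | Interest | Payment | End bal
1 | $35,809.36 | $143.23 | $6,732.46 | $29,220.13
2 | $29,220.13 | $143.23 | $6,732.46 | $22,630.90
3 | $22,630.90 | $143.23 | $6,732.46 | $16,041.67
4 | $16,041.67 | $143.23 | $6,732.46 | $9,452.44
5 | $9,452.44 | $143.23 | $6,732.46 | $2,863.21
6 | $2,863.21 | $143.23 | $3,006.44 | $0.00
Balance reaches $0.00 in week 6.

6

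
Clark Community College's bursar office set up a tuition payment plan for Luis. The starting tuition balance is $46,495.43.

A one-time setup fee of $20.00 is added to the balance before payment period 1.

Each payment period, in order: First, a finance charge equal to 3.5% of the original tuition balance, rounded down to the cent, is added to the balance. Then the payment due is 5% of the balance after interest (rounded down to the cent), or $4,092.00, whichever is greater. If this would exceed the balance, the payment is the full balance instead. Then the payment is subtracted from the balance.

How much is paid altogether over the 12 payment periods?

$49,104.00

# | Opening | Interest | Payment | End bal
1 | $46,515.43 | $1,627.34 | $4,092.00 | $44,050.77
2 | $44,050.77 | $1,627.34 | $4,092.00 | $41,586.11
3 | $41,586.11 | $1,627.34 | $4,092.00 | $39,121.45
4 | $39,121.45 | $1,627.34 | $4,092.00 | $36,656.79
5 | $36,656.79 | $1,627.34 | $4,092.00 | $34,192.13
6 | $34,192.13 | $1,627.34 | $4,092.00 | $31,727.47
7 | $31,727.47 | $1,627.34 | $4,092.00 | $29,262.81
8 | $29,262.81 | $1,627.34 | $4,092.00 | $26,798.15
9 | $26,798.15 | $1,627.34 | $4,092.00 | $24,333.49
10 | $24,333.49 | $1,627.34 | $4,092.00 | $21,868.83
11 | $21,868.83 | $1,627.34 | $4,092.00 | $19,404.17
12 | $19,404.17 | $1,627.34 | $4,092.00 | $16,939.51
Total paid: $49,104.00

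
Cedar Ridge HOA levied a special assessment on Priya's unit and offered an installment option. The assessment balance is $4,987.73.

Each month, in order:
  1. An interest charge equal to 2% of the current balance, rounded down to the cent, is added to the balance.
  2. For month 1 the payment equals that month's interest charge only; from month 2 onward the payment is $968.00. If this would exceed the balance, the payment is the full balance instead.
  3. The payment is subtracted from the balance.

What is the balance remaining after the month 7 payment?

$0.00

Month 1: opening $4,987.73; interest $99.75 → $5,087.48; payment $99.75; balance $4,987.73
Month 2: opening $4,987.73; interest $99.75 → $5,087.48; payment $968.00; balance $4,119.48
Month 3: opening $4,119.48; interest $82.38 → $4,201.86; payment $968.00; balance $3,233.86
Month 4: opening $3,233.86; interest $64.67 → $3,298.53; payment $968.00; balance $2,330.53
Month 5: opening $2,330.53; interest $46.61 → $2,377.14; payment $968.00; balance $1,409.14
Month 6: opening $1,409.14; interest $28.18 → $1,437.32; payment $968.00; balance $469.32
Month 7: opening $469.32; interest $9.38 → $478.70; payment $478.70; balance $0.00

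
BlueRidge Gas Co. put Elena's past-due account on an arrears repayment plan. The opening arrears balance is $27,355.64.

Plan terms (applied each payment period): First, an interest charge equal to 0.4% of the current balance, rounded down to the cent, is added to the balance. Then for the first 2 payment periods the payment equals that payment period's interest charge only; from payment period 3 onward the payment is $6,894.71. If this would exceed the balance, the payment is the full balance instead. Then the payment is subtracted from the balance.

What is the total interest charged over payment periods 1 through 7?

$493.44

# | Opening | Interest | Payment | End bal
1 | $27,355.64 | $109.42 | $109.42 | $27,355.64
2 | $27,355.64 | $109.42 | $109.42 | $27,355.64
3 | $27,355.64 | $109.42 | $6,894.71 | $20,570.35
4 | $20,570.35 | $82.28 | $6,894.71 | $13,757.92
5 | $13,757.92 | $55.03 | $6,894.71 | $6,918.24
6 | $6,918.24 | $27.67 | $6,894.71 | $51.20
7 | $51.20 | $0.20 | $51.40 | $0.00
Total interest: $109.42 + $109.42 + $109.42 + $82.28 + $55.03 + $27.67 + $0.20 = $493.44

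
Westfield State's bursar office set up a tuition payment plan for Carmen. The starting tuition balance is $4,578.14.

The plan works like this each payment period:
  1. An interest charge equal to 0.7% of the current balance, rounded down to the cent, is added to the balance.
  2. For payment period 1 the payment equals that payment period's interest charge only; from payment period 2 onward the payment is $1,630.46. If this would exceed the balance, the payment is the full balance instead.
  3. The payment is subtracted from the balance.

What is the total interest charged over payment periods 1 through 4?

Payment period 1: $4,578.14 +$32.04 interest = $4,610.18; pay $32.04 → $4,578.14
Payment period 2: $4,578.14 +$32.04 interest = $4,610.18; pay $1,630.46 → $2,979.72
Payment period 3: $2,979.72 +$20.85 interest = $3,000.57; pay $1,630.46 → $1,370.11
Payment period 4: $1,370.11 +$9.59 interest = $1,379.70; pay $1,379.70 → $0.00
Total interest: $32.04 + $32.04 + $20.85 + $9.59 = $94.52

$94.52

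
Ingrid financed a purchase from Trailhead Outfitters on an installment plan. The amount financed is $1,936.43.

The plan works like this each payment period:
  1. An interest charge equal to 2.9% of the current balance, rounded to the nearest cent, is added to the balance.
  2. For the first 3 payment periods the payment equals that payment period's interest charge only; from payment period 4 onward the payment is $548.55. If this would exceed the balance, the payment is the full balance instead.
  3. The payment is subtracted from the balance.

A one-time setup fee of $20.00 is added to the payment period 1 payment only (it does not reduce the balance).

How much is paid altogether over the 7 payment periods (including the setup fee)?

Payment period 1: $1,936.43 +$56.16 interest = $1,992.59; pay $56.16 (+ $20.00 fee) → $1,936.43
Payment period 2: $1,936.43 +$56.16 interest = $1,992.59; pay $56.16 → $1,936.43
Payment period 3: $1,936.43 +$56.16 interest = $1,992.59; pay $56.16 → $1,936.43
Payment period 4: $1,936.43 +$56.16 interest = $1,992.59; pay $548.55 → $1,444.04
Payment period 5: $1,444.04 +$41.88 interest = $1,485.92; pay $548.55 → $937.37
Payment period 6: $937.37 +$27.18 interest = $964.55; pay $548.55 → $416.00
Payment period 7: $416.00 +$12.06 interest = $428.06; pay $428.06 → $0.00
Total paid: $2,262.19

$2,262.19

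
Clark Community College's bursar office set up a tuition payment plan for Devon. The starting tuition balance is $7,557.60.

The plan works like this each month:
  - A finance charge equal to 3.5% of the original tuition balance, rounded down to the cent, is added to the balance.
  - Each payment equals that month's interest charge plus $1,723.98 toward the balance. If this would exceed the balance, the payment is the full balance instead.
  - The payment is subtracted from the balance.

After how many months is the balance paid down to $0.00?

5

Month 1: opening $7,557.60; interest $264.51 → $7,822.11; payment $1,988.49; balance $5,833.62
Month 2: opening $5,833.62; interest $264.51 → $6,098.13; payment $1,988.49; balance $4,109.64
Month 3: opening $4,109.64; interest $264.51 → $4,374.15; payment $1,988.49; balance $2,385.66
Month 4: opening $2,385.66; interest $264.51 → $2,650.17; payment $1,988.49; balance $661.68
Month 5: opening $661.68; interest $264.51 → $926.19; payment $926.19; balance $0.00
Balance reaches $0.00 in month 5.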